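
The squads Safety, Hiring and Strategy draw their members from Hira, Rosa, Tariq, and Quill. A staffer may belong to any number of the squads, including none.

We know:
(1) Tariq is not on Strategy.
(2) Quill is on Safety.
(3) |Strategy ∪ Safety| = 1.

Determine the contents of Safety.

Safety = {Quill}

From (1): Tariq ∉ Strategy.
From (2): Quill ∈ Safety.
Suppose Hira ∈ Safety: no assignment then satisfies all the clues, so Hira ∉ Safety.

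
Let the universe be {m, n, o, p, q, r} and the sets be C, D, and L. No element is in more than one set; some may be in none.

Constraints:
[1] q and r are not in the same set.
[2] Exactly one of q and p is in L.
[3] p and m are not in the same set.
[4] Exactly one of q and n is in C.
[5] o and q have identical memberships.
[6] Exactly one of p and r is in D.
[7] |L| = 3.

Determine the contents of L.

L = {m, o, q}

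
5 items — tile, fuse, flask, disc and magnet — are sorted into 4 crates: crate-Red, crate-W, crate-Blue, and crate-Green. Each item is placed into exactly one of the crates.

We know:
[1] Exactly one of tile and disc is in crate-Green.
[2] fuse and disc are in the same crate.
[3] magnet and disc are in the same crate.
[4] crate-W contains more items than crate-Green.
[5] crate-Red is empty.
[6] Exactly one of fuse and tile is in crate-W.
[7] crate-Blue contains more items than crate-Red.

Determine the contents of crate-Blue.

crate-Blue = {flask}

(5): crate-Red already has 0, so the rest are out.
Suppose tile ∈ crate-Blue: no assignment then satisfies all the clues, so tile ∉ crate-Blue.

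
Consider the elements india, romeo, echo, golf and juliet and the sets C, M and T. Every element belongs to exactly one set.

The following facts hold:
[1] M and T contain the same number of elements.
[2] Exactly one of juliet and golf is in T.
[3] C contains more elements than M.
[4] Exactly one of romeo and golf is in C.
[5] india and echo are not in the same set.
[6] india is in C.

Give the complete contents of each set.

C = {india, juliet, romeo}; M = {echo}; T = {golf}

From (6): india ∈ C.
(5): echo ∉ C.
Suppose romeo ∉ C: no assignment then satisfies all the clues, so romeo ∈ C.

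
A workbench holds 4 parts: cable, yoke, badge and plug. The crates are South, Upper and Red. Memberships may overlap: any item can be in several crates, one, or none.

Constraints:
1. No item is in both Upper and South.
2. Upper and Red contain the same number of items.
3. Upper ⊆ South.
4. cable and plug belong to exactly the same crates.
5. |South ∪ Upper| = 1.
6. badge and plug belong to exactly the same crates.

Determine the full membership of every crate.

South = {yoke}; Upper = {}; Red = {}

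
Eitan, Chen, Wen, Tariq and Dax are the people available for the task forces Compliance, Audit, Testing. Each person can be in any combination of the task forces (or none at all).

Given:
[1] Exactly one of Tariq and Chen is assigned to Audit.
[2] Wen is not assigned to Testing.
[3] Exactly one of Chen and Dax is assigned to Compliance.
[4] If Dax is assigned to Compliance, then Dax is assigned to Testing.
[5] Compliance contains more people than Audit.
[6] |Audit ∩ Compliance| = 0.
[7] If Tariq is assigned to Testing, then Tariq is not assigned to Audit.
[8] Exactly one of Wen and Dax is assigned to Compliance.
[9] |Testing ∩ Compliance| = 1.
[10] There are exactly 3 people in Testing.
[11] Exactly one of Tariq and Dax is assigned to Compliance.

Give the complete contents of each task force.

Compliance = {Dax, Eitan}; Audit = {Chen}; Testing = {Chen, Dax, Tariq}

From (2): Wen ∉ Testing.
Suppose Eitan ∉ Compliance: no assignment then satisfies all the clues, so Eitan ∈ Compliance.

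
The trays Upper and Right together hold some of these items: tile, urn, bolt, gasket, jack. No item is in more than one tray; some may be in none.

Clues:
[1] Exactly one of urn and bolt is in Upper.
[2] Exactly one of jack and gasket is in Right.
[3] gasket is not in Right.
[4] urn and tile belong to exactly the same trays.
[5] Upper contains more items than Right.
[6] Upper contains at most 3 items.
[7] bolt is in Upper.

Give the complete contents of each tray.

Upper = {bolt, gasket}; Right = {jack}

From (3): gasket ∉ Right.
From (7): bolt ∈ Upper.
(1) (exactly one): urn ∉ Upper.
(2) (exactly one): jack ∈ Right.
(4): tile matches urn: tile ∉ Upper.
Suppose tile ∈ Right: no assignment then satisfies all the clues, so tile ∉ Right.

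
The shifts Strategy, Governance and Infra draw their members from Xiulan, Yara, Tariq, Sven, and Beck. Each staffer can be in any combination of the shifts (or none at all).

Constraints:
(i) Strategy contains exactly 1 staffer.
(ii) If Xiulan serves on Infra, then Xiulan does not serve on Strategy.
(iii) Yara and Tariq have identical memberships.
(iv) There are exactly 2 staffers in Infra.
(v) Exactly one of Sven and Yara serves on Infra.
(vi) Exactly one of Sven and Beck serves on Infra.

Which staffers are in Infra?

Infra = {Sven, Xiulan}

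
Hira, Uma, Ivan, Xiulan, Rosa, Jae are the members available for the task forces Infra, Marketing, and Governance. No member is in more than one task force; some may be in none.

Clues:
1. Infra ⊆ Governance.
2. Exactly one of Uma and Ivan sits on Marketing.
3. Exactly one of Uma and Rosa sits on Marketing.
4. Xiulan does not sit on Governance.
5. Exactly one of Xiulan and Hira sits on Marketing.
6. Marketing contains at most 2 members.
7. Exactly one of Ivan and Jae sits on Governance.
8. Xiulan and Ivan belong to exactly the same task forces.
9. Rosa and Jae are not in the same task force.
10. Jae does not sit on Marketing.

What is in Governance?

Governance = {Jae}

From (4): Xiulan ∉ Governance.
From (10): Jae ∉ Marketing.
(1) contrapositive: Xiulan ∉ Infra.
(8): Ivan matches Xiulan: Ivan ∉ Infra.
(8): Ivan matches Xiulan: Ivan ∉ Governance.
(7) (exactly one): Jae ∈ Governance.
(9): Rosa ∉ Governance.
(1) contrapositive: Rosa ∉ Infra.
Suppose Hira ∈ Governance: no assignment then satisfies all the clues, so Hira ∉ Governance.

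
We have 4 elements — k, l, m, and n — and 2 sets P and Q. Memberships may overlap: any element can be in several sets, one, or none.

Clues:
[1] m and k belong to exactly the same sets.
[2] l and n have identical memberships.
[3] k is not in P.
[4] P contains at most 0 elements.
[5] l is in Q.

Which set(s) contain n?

n: Q

From (3): k ∉ P.
From (5): l ∈ Q.
(1): m matches k: m ∉ P.
(2): n matches l: n ∈ Q.
(4): P already has 0, so the rest are out.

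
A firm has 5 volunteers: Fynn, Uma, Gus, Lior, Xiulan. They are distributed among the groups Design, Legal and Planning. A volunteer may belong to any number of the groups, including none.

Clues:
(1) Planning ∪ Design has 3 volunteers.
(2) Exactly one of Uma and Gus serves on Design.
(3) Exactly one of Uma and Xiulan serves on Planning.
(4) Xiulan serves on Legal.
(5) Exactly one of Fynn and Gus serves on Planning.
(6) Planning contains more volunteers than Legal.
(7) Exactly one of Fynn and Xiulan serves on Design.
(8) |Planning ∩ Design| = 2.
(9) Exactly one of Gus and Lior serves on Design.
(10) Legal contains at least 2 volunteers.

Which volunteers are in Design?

Design = {Gus, Xiulan}

From (4): Xiulan ∈ Legal.
Suppose Fynn ∈ Design: no assignment then satisfies all the clues, so Fynn ∉ Design.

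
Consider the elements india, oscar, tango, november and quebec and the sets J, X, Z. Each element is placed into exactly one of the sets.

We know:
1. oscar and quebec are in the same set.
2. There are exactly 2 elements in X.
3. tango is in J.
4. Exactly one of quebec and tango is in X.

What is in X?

From (3): tango ∈ J.
(4) (exactly one): quebec ∈ X.
(1): oscar matches quebec: oscar ∉ J.
(1): oscar matches quebec: oscar ∈ X.
(2): X already has 2, so the rest are out.

X = {oscar, quebec}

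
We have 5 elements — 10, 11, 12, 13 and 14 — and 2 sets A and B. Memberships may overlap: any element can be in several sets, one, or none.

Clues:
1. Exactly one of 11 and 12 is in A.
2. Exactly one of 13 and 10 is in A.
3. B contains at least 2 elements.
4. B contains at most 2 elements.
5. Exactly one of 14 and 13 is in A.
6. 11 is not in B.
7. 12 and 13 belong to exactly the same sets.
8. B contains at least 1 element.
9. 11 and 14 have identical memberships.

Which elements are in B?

From (6): 11 ∉ B.
(9): 14 matches 11: 14 ∉ B.
Suppose 10 ∈ B: no assignment then satisfies all the clues, so 10 ∉ B.

B = {12, 13}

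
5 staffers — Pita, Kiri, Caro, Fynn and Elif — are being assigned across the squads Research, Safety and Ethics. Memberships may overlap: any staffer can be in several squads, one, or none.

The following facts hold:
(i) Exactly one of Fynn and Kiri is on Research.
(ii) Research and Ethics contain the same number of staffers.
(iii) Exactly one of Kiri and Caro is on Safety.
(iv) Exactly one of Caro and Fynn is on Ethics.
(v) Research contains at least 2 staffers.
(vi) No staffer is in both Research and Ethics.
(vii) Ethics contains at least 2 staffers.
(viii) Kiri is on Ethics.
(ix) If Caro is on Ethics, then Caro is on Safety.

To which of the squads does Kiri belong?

Kiri: Ethics

From (viii): Kiri ∈ Ethics.
(vi) (disjoint): Kiri ∉ Research.
(i) (exactly one): Fynn ∈ Research.
(vi) (disjoint): Fynn ∉ Ethics.
(iv) (exactly one): Caro ∈ Ethics.
(vi) (disjoint): Caro ∉ Research.
(ix): Caro ∈ Safety.
(iii) (exactly one): Kiri ∉ Safety.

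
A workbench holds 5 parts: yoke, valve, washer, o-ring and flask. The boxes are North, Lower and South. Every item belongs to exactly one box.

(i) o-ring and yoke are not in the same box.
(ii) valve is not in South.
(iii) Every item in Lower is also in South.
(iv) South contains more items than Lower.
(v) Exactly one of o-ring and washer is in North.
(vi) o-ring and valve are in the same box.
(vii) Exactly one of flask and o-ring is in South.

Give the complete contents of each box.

North = {o-ring, valve}; Lower = {}; South = {flask, washer, yoke}

From (ii): valve ∉ South.
(iii) contrapositive: valve ∉ Lower.
(vi): o-ring matches valve: o-ring ∉ Lower.
(vi): o-ring matches valve: o-ring ∉ South.
(vii) (exactly one): flask ∈ South.
Only one box left: valve ∈ North.
Only one box left: o-ring ∈ North.
(i): yoke ∉ North.
(v) (exactly one): washer ∉ North.
Suppose yoke ∈ Lower: no assignment then satisfies all the clues, so yoke ∉ Lower.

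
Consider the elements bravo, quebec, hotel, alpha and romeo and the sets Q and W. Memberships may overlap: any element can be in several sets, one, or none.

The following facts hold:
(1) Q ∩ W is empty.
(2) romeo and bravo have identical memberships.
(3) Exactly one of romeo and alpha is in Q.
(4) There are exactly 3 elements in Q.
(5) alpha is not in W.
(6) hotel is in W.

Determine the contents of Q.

Q = {bravo, quebec, romeo}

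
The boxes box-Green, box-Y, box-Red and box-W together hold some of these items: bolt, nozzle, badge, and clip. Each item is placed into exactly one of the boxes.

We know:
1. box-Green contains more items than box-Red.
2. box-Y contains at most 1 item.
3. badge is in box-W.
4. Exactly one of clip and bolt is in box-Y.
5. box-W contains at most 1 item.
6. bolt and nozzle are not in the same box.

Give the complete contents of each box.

box-Green = {clip, nozzle}; box-Y = {bolt}; box-Red = {}; box-W = {badge}

From (3): badge ∈ box-W.
(5): box-W already has 1, so the rest are out.
Suppose bolt ∈ box-Green: no assignment then satisfies all the clues, so bolt ∉ box-Green.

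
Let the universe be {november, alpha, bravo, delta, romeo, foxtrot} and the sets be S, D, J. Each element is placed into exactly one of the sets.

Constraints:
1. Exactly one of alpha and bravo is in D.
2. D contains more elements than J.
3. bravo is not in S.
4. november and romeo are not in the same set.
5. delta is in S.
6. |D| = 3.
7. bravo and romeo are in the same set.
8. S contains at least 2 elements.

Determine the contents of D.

D = {bravo, foxtrot, romeo}

From (3): bravo ∉ S.
From (5): delta ∈ S.
(7): romeo matches bravo: romeo ∉ S.
Suppose november ∈ D: no assignment then satisfies all the clues, so november ∉ D.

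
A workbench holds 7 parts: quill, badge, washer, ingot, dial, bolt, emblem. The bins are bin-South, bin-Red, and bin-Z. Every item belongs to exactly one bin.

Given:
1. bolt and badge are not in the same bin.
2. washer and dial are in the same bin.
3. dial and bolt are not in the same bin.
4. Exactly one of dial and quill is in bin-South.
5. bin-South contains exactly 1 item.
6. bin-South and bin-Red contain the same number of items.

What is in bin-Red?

bin-Red = {bolt}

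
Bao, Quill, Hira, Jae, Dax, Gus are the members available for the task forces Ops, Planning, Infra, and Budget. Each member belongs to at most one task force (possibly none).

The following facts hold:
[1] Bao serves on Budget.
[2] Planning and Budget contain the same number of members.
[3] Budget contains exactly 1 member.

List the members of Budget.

Budget = {Bao}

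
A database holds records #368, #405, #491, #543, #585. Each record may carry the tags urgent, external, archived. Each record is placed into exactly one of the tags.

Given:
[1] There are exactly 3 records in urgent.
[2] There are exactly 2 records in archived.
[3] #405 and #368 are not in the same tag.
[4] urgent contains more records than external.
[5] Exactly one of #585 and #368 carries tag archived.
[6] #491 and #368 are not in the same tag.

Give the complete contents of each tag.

urgent = {#405, #491, #585}; external = {}; archived = {#368, #543}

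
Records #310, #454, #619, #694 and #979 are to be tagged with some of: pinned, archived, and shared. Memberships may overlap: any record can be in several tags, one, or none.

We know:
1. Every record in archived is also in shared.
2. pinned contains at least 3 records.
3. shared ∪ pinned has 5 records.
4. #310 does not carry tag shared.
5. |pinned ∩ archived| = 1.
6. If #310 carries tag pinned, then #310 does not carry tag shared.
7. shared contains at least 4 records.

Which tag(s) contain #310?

#310: pinned

From (4): #310 ∉ shared.
(1) contrapositive: #310 ∉ archived.
(7): only 4 candidates remain for shared, so all are in.
Suppose #310 ∉ pinned: no assignment then satisfies all the clues, so #310 ∈ pinned.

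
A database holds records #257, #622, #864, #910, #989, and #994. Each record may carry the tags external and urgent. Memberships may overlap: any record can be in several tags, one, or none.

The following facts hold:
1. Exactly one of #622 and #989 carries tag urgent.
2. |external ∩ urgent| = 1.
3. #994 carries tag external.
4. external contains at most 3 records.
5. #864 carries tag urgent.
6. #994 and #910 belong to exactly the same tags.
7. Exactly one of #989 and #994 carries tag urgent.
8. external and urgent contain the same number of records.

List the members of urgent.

urgent = {#257, #864, #989}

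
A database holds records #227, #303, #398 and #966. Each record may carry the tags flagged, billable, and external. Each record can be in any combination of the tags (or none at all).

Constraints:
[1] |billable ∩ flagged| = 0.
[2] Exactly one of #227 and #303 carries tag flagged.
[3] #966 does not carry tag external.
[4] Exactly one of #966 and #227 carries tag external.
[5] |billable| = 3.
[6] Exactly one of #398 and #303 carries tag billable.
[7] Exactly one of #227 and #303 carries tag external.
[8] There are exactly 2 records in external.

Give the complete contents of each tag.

flagged = {#303}; billable = {#227, #398, #966}; external = {#227, #398}

From (3): #966 ∉ external.
(4) (exactly one): #227 ∈ external.
(7) (exactly one): #303 ∉ external.
(8): only 2 candidates remain for external, so all are in.
Suppose #227 ∈ flagged: no assignment then satisfies all the clues, so #227 ∉ flagged.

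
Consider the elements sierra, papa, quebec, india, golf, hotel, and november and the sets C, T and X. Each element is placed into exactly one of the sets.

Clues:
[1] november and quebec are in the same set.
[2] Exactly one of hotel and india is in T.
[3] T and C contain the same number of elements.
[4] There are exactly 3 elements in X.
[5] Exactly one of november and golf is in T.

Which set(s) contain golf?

golf: T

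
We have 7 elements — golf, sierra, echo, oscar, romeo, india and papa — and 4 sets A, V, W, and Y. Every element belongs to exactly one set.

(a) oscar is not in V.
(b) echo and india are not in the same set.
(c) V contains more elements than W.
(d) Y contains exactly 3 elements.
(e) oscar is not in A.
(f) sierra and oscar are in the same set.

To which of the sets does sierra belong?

sierra: Y

From (a): oscar ∉ V.
From (e): oscar ∉ A.
(f): sierra matches oscar: sierra ∉ A.
(f): sierra matches oscar: sierra ∉ V.
Suppose sierra ∈ W: no assignment then satisfies all the clues, so sierra ∉ W.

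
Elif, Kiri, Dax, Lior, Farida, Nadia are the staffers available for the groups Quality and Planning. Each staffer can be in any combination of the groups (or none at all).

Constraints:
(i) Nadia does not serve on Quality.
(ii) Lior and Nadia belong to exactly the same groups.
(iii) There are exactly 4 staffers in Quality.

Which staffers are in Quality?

Quality = {Dax, Elif, Farida, Kiri}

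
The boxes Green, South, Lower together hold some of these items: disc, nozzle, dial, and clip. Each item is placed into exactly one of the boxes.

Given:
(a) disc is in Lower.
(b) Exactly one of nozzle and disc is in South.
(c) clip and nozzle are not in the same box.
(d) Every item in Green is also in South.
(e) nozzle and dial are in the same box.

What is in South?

South = {dial, nozzle}

From (a): disc ∈ Lower.
(b) (exactly one): nozzle ∈ South.
(c): clip ∉ South.
(d) contrapositive: clip ∉ Green.
(e): dial matches nozzle: dial ∉ Green.
(e): dial matches nozzle: dial ∈ South.
Only one box left: clip ∈ Lower.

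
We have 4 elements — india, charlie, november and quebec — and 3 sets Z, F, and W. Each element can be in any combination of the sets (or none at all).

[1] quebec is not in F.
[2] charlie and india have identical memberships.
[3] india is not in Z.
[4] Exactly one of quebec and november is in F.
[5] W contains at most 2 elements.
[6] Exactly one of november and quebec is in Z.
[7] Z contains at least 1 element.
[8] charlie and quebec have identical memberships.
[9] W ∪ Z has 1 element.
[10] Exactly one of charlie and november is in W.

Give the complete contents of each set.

From (1): quebec ∉ F.
From (3): india ∉ Z.
(2): charlie matches india: charlie ∉ Z.
(4) (exactly one): november ∈ F.
(8): quebec matches charlie: quebec ∉ Z.
(8): charlie matches quebec: charlie ∉ F.
(2): india matches charlie: india ∉ F.
(6) (exactly one): november ∈ Z.
Suppose india ∈ W: no assignment then satisfies all the clues, so india ∉ W.

Z = {november}; F = {november}; W = {november}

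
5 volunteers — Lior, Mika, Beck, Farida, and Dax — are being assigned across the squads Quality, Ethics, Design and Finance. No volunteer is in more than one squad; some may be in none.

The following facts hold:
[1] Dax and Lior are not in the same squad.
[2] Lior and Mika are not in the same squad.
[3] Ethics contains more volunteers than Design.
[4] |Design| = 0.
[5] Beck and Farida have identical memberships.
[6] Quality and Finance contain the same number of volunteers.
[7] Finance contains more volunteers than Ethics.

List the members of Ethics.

Ethics = {Lior}

(4): Design already has 0, so the rest are out.
Suppose Lior ∉ Ethics: no assignment then satisfies all the clues, so Lior ∈ Ethics.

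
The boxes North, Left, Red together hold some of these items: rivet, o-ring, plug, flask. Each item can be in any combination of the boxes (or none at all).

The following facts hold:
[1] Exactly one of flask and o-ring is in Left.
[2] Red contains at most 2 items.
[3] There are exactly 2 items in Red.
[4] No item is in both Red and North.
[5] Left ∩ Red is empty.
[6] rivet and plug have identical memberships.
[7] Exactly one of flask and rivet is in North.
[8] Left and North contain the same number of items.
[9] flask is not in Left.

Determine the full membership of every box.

North = {flask}; Left = {o-ring}; Red = {plug, rivet}

From (9): flask ∉ Left.
(1) (exactly one): o-ring ∈ Left.
(5) (disjoint): o-ring ∉ Red.
Suppose rivet ∈ North: no assignment then satisfies all the clues, so rivet ∉ North.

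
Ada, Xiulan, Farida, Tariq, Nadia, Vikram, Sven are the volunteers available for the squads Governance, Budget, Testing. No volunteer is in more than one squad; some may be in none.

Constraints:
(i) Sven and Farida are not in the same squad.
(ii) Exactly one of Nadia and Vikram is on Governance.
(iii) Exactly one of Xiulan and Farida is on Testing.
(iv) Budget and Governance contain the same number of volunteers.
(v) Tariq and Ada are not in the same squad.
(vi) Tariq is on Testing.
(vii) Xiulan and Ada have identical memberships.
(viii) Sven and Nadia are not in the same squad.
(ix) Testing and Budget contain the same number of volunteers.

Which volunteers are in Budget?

Budget = {Ada, Xiulan}

From (vi): Tariq ∈ Testing.
(v): Ada ∉ Testing.
(vii): Xiulan matches Ada: Xiulan ∉ Testing.
(iii) (exactly one): Farida ∈ Testing.
(i): Sven ∉ Testing.
Suppose Ada ∉ Budget: no assignment then satisfies all the clues, so Ada ∈ Budget.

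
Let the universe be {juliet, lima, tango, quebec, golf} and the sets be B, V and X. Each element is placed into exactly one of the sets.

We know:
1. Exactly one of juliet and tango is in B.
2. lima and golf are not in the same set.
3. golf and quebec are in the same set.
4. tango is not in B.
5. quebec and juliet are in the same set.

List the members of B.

From (4): tango ∉ B.
(1) (exactly one): juliet ∈ B.
(5): quebec matches juliet: quebec ∈ B.
(3): golf matches quebec: golf ∈ B.
(2): lima ∉ B.

B = {golf, juliet, quebec}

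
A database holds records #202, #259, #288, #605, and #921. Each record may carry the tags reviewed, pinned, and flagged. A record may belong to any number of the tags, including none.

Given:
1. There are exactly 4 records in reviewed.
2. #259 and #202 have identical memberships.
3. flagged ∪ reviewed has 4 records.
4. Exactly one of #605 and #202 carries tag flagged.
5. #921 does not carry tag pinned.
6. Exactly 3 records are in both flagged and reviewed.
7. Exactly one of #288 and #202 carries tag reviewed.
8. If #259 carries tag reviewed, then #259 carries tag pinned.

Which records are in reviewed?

reviewed = {#202, #259, #605, #921}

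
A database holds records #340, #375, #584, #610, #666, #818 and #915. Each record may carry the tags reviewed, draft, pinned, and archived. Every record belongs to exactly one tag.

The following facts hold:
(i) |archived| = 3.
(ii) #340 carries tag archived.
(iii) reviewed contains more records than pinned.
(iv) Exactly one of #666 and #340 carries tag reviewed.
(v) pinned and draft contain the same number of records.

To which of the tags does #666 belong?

From (ii): #340 ∈ archived.
(iv) (exactly one): #666 ∈ reviewed.

#666: reviewed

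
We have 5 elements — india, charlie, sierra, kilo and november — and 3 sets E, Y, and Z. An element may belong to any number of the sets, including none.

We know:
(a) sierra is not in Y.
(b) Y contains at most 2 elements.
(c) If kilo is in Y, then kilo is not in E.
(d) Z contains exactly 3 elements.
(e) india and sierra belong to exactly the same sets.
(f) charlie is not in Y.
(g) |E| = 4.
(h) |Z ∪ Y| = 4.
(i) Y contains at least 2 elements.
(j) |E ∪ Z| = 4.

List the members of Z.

Z = {india, november, sierra}

From (a): sierra ∉ Y.
From (f): charlie ∉ Y.
(e): india matches sierra: india ∉ Y.
(i): only 2 candidates remain for Y, so all are in.
(c): kilo ∉ E.
(g): only 4 candidates remain for E, so all are in.
Suppose india ∉ Z: no assignment then satisfies all the clues, so india ∈ Z.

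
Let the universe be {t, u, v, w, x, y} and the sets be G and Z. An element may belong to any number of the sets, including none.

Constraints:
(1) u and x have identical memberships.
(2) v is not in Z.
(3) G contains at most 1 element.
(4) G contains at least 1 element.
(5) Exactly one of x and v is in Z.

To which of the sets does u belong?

u: Z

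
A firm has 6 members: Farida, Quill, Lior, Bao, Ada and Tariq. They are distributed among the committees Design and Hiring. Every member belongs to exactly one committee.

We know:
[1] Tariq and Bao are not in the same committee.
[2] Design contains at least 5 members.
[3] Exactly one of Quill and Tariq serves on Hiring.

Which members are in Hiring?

Hiring = {Tariq}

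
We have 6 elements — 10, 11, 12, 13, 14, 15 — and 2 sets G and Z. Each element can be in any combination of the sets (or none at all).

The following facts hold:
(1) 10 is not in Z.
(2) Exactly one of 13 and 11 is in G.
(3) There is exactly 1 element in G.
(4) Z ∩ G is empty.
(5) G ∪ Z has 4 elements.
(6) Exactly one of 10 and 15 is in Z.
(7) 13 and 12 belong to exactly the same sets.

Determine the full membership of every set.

G = {11}; Z = {12, 13, 15}

From (1): 10 ∉ Z.
(6) (exactly one): 15 ∈ Z.
(4) (disjoint): 15 ∉ G.
Suppose 10 ∈ G: no assignment then satisfies all the clues, so 10 ∉ G.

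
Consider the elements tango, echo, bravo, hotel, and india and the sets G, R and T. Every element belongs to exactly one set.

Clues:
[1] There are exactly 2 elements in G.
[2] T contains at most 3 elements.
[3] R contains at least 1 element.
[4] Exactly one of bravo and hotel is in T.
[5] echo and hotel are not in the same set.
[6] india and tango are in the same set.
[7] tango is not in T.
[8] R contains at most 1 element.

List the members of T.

T = {bravo, echo}

From (7): tango ∉ T.
(6): india matches tango: india ∉ T.
Suppose echo ∉ T: no assignment then satisfies all the clues, so echo ∈ T.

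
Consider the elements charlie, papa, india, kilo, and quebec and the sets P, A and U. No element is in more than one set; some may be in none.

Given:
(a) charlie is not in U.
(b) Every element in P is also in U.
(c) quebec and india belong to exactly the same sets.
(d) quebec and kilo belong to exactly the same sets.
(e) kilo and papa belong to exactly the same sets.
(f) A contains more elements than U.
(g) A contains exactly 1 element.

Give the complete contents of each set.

P = {}; A = {charlie}; U = {}

From (a): charlie ∉ U.
(b) contrapositive: charlie ∉ P.
Suppose charlie ∉ A: no assignment then satisfies all the clues, so charlie ∈ A.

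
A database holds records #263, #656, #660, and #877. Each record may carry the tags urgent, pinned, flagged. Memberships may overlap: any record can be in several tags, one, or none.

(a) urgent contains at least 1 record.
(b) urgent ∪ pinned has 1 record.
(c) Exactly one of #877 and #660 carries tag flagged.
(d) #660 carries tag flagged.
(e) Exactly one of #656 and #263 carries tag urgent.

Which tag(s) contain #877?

#877: none

From (d): #660 ∈ flagged.
(c) (exactly one): #877 ∉ flagged.
Suppose #877 ∈ urgent: no assignment then satisfies all the clues, so #877 ∉ urgent.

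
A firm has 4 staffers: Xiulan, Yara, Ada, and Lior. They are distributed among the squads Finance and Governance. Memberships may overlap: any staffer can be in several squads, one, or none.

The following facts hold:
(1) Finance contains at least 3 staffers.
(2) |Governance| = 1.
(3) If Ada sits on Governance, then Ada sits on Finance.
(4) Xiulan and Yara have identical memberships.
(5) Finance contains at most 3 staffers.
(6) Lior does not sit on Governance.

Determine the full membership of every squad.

From (6): Lior ∉ Governance.
Suppose Xiulan ∉ Finance: no assignment then satisfies all the clues, so Xiulan ∈ Finance.

Finance = {Ada, Xiulan, Yara}; Governance = {Ada}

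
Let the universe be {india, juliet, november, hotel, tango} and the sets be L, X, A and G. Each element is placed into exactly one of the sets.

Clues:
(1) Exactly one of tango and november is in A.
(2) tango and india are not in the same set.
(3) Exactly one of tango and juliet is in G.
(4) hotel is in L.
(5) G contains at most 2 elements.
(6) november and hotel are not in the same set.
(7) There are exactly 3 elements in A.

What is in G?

G = {tango}

From (4): hotel ∈ L.
(6): november ∉ L.
Suppose india ∈ G: no assignment then satisfies all the clues, so india ∉ G.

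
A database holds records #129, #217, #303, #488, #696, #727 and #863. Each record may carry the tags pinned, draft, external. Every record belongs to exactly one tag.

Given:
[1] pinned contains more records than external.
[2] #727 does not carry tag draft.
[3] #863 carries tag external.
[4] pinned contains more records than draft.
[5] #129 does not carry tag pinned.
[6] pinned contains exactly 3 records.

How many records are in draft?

2

From (2): #727 ∉ draft.
From (3): #863 ∈ external.
From (5): #129 ∉ pinned.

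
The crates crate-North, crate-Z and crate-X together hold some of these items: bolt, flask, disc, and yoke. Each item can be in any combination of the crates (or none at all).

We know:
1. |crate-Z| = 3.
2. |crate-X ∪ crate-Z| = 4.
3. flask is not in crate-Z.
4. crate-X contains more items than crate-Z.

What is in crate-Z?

From (3): flask ∉ crate-Z.
(1): only 3 candidates remain for crate-Z, so all are in.

crate-Z = {bolt, disc, yoke}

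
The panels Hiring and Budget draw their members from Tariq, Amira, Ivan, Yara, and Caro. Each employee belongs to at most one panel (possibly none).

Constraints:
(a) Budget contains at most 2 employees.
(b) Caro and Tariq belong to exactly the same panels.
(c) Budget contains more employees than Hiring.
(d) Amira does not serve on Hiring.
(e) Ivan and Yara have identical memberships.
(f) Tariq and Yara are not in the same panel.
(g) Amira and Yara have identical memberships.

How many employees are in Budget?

2

From (d): Amira ∉ Hiring.
(g): Yara matches Amira: Yara ∉ Hiring.
(e): Ivan matches Yara: Ivan ∉ Hiring.
Suppose Tariq ∈ Hiring: no assignment then satisfies all the clues, so Tariq ∉ Hiring.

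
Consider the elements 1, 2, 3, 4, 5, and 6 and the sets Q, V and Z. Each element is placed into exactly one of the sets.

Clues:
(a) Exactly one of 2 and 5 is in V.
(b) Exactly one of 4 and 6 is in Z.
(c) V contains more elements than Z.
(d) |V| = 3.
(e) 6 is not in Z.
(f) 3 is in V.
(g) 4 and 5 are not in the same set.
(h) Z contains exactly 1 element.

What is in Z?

Z = {4}

From (e): 6 ∉ Z.
From (f): 3 ∈ V.
(b) (exactly one): 4 ∈ Z.
(g): 5 ∉ Z.
(h): Z already has 1, so the rest are out.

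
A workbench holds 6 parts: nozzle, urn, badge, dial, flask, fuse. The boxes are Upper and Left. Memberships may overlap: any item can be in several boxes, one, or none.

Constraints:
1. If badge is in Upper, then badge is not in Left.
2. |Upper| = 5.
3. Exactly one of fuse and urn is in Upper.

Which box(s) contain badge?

badge: Upper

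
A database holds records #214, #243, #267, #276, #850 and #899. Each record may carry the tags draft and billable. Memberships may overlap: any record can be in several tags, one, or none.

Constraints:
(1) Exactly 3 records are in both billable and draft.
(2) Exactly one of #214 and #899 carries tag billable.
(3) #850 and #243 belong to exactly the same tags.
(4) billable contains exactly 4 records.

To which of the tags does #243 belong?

#243: billable, draft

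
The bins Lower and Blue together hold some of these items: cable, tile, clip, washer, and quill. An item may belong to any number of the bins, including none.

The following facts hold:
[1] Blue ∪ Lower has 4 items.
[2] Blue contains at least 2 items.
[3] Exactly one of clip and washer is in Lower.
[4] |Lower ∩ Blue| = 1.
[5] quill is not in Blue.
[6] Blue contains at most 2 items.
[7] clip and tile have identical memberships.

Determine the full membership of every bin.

Lower = {cable, clip, tile}; Blue = {cable, washer}

From (5): quill ∉ Blue.
Suppose cable ∉ Lower: no assignment then satisfies all the clues, so cable ∈ Lower.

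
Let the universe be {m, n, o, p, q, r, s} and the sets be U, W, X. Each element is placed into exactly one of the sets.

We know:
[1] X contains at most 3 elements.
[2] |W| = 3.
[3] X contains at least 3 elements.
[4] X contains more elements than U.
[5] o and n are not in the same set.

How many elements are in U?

1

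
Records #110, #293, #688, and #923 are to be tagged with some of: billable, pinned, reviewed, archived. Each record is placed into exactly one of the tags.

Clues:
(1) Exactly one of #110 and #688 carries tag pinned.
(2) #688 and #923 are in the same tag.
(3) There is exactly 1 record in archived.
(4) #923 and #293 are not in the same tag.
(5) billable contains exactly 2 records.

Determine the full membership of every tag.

billable = {#688, #923}; pinned = {#110}; reviewed = {}; archived = {#293}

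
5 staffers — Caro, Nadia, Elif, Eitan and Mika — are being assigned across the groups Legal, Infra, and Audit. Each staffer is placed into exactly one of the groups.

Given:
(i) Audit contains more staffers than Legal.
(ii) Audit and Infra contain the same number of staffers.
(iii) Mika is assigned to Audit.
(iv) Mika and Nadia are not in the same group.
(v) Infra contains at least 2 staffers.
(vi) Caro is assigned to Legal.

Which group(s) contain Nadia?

Nadia: Infra

From (iii): Mika ∈ Audit.
From (vi): Caro ∈ Legal.
(iv): Nadia ∉ Audit.
Suppose Nadia ∈ Legal: no assignment then satisfies all the clues, so Nadia ∉ Legal.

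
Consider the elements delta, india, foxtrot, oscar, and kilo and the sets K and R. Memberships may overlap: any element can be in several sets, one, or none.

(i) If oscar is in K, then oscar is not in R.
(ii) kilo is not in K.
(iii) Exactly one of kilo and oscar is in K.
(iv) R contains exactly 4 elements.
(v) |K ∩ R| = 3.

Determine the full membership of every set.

K = {delta, foxtrot, india, oscar}; R = {delta, foxtrot, india, kilo}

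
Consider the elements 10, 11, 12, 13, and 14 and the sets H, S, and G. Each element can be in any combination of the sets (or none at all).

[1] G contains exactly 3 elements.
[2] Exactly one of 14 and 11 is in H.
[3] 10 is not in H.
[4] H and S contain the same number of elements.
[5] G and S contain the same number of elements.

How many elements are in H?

3

From (3): 10 ∉ H.
Suppose 12 ∉ H: no assignment then satisfies all the clues, so 12 ∈ H.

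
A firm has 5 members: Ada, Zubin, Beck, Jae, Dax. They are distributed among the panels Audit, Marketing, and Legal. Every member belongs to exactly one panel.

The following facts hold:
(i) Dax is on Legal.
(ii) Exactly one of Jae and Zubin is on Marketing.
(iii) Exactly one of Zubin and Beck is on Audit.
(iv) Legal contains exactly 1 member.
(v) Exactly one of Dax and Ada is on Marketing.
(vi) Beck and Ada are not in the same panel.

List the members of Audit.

Audit = {Beck, Jae}

From (i): Dax ∈ Legal.
(iv): Legal already has 1, so the rest are out.
(v) (exactly one): Ada ∈ Marketing.
(vi): Beck ∉ Marketing.
Only one panel left: Beck ∈ Audit.
(iii) (exactly one): Zubin ∉ Audit.
Only one panel left: Zubin ∈ Marketing.
(ii) (exactly one): Jae ∉ Marketing.
Only one panel left: Jae ∈ Audit.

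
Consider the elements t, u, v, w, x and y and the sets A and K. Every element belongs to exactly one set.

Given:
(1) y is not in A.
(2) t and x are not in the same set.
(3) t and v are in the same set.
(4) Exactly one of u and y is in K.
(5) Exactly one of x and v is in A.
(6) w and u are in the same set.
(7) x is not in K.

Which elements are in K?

K = {t, v, y}

From (1): y ∉ A.
From (7): x ∉ K.
Only one set left: x ∈ A.
Only one set left: y ∈ K.
(2): t ∉ A.
(3): v matches t: v ∉ A.
(4) (exactly one): u ∉ K.
(6): w matches u: w ∉ K.
Only one set left: t ∈ K.
Only one set left: u ∈ A.
Only one set left: v ∈ K.
Only one set left: w ∈ A.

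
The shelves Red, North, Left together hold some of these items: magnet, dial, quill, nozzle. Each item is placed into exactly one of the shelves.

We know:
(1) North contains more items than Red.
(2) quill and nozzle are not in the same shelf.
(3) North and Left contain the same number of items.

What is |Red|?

0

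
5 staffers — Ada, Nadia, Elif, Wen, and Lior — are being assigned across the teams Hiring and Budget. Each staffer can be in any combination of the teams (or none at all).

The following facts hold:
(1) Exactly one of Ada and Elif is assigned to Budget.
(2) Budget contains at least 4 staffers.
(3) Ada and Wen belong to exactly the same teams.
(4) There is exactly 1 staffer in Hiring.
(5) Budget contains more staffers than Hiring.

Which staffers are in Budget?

Budget = {Ada, Lior, Nadia, Wen}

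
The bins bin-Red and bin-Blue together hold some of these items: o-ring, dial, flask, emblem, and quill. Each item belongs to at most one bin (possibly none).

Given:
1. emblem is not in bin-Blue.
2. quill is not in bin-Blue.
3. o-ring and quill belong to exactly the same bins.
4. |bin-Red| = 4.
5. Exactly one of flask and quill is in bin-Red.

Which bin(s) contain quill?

quill: bin-Red

From (1): emblem ∉ bin-Blue.
From (2): quill ∉ bin-Blue.
(3): o-ring matches quill: o-ring ∉ bin-Blue.
Suppose quill ∉ bin-Red: no assignment then satisfies all the clues, so quill ∈ bin-Red.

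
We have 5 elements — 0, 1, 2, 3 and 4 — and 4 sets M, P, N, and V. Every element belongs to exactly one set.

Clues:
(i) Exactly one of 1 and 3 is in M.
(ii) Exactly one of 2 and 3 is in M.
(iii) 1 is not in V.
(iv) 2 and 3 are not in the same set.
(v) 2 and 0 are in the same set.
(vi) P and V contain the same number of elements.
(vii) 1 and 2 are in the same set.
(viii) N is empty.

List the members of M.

M = {0, 1, 2}

From (iii): 1 ∉ V.
(vii): 2 matches 1: 2 ∉ V.
(viii): N already has 0, so the rest are out.
(v): 0 matches 2: 0 ∉ V.
Suppose 0 ∉ M: no assignment then satisfies all the clues, so 0 ∈ M.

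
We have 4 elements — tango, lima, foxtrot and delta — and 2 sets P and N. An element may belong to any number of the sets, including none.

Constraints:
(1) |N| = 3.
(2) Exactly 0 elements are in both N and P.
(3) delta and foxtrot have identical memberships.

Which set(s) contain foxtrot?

foxtrot: N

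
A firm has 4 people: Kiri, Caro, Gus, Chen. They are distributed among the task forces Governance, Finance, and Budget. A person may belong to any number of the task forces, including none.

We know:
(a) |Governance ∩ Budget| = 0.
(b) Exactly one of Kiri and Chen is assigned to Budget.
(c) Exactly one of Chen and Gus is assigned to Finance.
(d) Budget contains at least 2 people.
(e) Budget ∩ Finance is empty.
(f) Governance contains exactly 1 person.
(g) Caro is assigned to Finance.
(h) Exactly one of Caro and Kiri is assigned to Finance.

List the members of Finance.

Finance = {Caro, Chen}

From (g): Caro ∈ Finance.
(e) (disjoint): Caro ∉ Budget.
(h) (exactly one): Kiri ∉ Finance.
Suppose Gus ∈ Finance: no assignment then satisfies all the clues, so Gus ∉ Finance.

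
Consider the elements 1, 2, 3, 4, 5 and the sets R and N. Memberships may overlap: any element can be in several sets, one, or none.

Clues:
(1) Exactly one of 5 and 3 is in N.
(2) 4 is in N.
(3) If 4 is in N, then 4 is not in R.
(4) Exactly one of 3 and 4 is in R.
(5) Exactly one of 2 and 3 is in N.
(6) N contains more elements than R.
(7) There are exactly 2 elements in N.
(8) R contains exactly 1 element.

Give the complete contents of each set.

R = {3}; N = {3, 4}

From (2): 4 ∈ N.
(3): 4 ∉ R.
(4) (exactly one): 3 ∈ R.
(8): R already has 1, so the rest are out.
Suppose 1 ∈ N: no assignment then satisfies all the clues, so 1 ∉ N.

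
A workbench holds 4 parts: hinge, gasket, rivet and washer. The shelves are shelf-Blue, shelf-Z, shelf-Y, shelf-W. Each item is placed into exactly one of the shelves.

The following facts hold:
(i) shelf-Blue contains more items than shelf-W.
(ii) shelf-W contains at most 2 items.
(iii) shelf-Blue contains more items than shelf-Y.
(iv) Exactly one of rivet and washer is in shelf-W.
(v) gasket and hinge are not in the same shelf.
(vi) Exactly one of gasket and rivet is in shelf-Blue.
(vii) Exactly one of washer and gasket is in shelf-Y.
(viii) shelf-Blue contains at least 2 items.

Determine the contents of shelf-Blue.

shelf-Blue = {hinge, rivet}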